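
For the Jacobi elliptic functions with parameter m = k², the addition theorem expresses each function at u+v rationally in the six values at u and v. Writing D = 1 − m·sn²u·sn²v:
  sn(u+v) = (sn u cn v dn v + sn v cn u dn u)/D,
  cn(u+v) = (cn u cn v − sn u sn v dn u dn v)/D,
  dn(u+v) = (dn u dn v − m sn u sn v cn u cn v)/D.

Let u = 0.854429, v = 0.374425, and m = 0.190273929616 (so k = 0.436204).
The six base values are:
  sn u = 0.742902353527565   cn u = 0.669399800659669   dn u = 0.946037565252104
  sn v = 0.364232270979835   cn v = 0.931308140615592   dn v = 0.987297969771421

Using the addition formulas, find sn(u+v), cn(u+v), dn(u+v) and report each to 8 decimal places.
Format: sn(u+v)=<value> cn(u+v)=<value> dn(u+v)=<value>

sn(u+v)=0.92665261 cn(u+v)=0.37591881 dn(u+v)=0.91466640

m = k² = 0.190273929616
D = 1 − m·sn²u·sn²v = 0.986068444827049
sn(u+v) = (sn u·cn v·dn v + sn v·cn u·dn u)/D = 0.9137428931628853/0.986068444827049 = 0.9266526050563871
cn(u+v) = (cn u·cn v − sn u·sn v·dn u·dn v)/D = 0.370681673512402/0.986068444827049 = 0.3759188071142643
dn(u+v) = (dn u·dn v − m·sn u·sn v·cn u·cn v)/D = 0.9019236734289082/0.986068444827049 = 0.9146663988290394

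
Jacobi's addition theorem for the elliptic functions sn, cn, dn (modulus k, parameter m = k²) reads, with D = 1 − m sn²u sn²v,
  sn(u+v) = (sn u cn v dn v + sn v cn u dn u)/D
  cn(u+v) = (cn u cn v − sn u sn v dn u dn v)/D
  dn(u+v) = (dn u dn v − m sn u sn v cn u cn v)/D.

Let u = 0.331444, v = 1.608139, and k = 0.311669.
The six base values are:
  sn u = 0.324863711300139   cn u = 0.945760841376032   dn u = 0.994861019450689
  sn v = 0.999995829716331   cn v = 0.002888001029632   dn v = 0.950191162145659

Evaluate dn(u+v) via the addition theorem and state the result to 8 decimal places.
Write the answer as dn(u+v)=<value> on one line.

dn(u+v)=0.95501223

m = k² = 0.097137565561
D = 1 − m·sn²u·sn²v = 0.989748533526045
dn(u+v) = (dn u·dn v − m·sn u·sn v·cn u·cn v)/D = 0.945221956578822/0.989748533526045 = 0.9550122324621243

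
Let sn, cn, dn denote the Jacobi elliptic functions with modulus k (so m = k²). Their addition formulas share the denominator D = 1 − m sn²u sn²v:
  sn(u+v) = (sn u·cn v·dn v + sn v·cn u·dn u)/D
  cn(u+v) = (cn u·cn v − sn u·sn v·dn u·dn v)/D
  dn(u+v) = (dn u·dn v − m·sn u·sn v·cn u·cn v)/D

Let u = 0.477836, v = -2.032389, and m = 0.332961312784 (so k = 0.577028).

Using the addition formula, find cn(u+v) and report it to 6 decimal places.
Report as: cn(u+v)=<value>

cn(u+v)=0.146039

sn u = 0.4547307678894682, cn u = 0.8906289512106905, dn u = 0.9649612614058253
sn v = -0.9701003847522369, cn v = -0.2427040244898342, dn v = 0.8286445887247483
m = k² = 0.332961312784
D = 1 − m·sn²u·sn²v = 0.9352058481266842
cn(u+v) = (cn u·cn v − sn u·sn v·dn u·dn v)/D = 0.1365762891311317/0.9352058481266842 = 0.1460387458062932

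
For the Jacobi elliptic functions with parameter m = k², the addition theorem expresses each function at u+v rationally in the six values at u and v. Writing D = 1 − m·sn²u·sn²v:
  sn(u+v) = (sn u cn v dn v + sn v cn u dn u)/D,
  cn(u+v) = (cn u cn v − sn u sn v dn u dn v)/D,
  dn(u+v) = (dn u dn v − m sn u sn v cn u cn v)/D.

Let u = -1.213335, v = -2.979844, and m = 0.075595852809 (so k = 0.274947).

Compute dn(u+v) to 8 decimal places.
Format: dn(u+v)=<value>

dn(u+v)=0.97359771

sn u = -0.930800643488818, cn u = 0.3655272384936617, dn u = 0.9666977404222309
sn v = -0.2217873874515412, cn v = -0.9750950490938922, dn v = 0.9981390017523967
m = k² = 0.075595852809
D = 1 − m·sn²u·sn²v = 0.996778300640251
dn(u+v) = (dn u·dn v − m·sn u·sn v·cn u·cn v)/D = 0.9704610660208844/0.996778300640251 = 0.973597705124136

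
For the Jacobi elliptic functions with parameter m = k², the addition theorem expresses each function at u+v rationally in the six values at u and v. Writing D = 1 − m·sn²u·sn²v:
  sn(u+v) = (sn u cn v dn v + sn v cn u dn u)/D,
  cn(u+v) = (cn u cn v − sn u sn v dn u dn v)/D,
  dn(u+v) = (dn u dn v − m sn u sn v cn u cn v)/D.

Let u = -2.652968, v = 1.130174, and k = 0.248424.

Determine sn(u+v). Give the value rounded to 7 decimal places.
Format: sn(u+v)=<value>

sn u = -0.5118492611910423, cn u = -0.8590752783186024, dn u = 0.9918827768425776
sn v = 0.899530209408764, cn v = 0.43685856104811, dn v = 0.9747119788490001
m = k² = 0.061714483776
D = 1 − m·sn²u·sn²v = 0.9869171377637883
sn(u+v) = (sn u·cn v·dn v + sn v·cn u·dn u)/D = -0.9844426510727305/0.9869171377637883 = -0.9974927107896164

sn(u+v)=-0.9974927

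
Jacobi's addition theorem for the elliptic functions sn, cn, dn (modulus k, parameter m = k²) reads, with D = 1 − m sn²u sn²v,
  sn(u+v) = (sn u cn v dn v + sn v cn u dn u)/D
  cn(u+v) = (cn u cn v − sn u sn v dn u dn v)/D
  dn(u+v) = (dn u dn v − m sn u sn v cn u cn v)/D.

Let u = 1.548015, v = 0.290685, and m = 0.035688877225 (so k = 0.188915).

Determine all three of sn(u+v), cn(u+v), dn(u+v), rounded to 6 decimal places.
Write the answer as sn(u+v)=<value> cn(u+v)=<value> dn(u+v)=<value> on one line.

sn(u+v)=0.969128 cn(u+v)=-0.246559 dn(u+v)=0.983097

sn u = 0.9993369610920112, cn u = 0.03640931467885766, dn u = 0.982017532080665
sn v = 0.2864709472894047, cn v = 0.9580889292540182, dn v = 0.9985345115454272
m = k² = 0.035688877225
D = 1 − m·sn²u·sn²v = 0.99707505331519
sn(u+v) = (sn u·cn v·dn v + sn v·cn u·dn u)/D = 0.9662931916381392/0.99707505331519 = 0.9691278388976801
cn(u+v) = (cn u·cn v − sn u·sn v·dn u·dn v)/D = -0.2458376084680034/0.99707505331519 = -0.2465587797534541
dn(u+v) = (dn u·dn v − m·sn u·sn v·cn u·cn v)/D = 0.9802219917597059/0.99707505331519 = 0.9830974995318065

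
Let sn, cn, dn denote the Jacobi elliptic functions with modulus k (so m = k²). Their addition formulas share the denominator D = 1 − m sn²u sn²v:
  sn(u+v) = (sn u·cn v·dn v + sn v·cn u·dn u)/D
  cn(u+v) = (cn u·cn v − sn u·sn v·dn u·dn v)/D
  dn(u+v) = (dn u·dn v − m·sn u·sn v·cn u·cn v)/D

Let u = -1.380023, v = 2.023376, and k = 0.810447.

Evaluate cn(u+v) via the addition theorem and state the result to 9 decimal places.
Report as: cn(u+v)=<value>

sn u = -0.9253136818698575, cn u = 0.3792025713842775, dn u = 0.6615311382926225
sn v = 0.9999911866757673, cn v = -0.004198400980215351, dn v = 0.5858218481345013
m = k² = 0.656824339809
D = 1 − m·sn²u·sn²v = 0.4376333597008565
cn(u+v) = (cn u·cn v − sn u·sn v·dn u·dn v)/D = 0.3570002986965442/0.4376333597008565 = 0.8157520234302318

cn(u+v)=0.815752023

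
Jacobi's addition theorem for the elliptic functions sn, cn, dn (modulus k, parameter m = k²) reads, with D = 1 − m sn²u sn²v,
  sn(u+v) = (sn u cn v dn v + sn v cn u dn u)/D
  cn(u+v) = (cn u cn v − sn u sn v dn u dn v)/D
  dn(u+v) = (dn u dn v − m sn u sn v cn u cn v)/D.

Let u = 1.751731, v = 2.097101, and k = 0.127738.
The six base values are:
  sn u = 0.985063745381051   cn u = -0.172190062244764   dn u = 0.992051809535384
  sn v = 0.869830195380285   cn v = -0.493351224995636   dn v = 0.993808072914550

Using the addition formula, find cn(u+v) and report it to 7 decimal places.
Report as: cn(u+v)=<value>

cn(u+v)=-0.7690269

m = k² = 0.016316996644
D = 1 − m·sn²u·sn²v = 0.9880205230956352
cn(u+v) = (cn u·cn v − sn u·sn v·dn u·dn v)/D = -0.759814388199154/0.9880205230956352 = -0.7690269285282933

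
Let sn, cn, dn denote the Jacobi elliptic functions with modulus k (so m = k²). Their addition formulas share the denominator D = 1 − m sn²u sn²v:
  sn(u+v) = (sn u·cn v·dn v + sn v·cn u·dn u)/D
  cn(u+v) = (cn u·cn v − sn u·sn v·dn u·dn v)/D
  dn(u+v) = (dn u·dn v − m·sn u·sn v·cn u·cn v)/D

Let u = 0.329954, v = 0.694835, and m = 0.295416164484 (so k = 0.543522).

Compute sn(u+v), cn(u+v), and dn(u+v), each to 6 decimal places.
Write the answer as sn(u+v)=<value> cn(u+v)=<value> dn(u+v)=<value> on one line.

sn u = 0.3223642281702106, cn u = 0.9466157110444683, dn u = 0.9845307194427974
sn v = 0.6287213643836345, cn v = 0.7776306616688807, dn v = 0.939800394057689
m = k² = 0.295416164484
D = 1 − m·sn²u·sn²v = 0.9878648715284842
sn(u+v) = (sn u·cn v·dn v + sn v·cn u·dn u)/D = 0.8215403150089249/0.9878648715284842 = 0.8316322795624751
cn(u+v) = (cn u·cn v − sn u·sn v·dn u·dn v)/D = 0.5485877461400546/0.9878648715284842 = 0.5553267070740622
dn(u+v) = (dn u·dn v − m·sn u·sn v·cn u·cn v)/D = 0.8811879588509967/0.9878648715284842 = 0.8920126469195827

sn(u+v)=0.831632 cn(u+v)=0.555327 dn(u+v)=0.892013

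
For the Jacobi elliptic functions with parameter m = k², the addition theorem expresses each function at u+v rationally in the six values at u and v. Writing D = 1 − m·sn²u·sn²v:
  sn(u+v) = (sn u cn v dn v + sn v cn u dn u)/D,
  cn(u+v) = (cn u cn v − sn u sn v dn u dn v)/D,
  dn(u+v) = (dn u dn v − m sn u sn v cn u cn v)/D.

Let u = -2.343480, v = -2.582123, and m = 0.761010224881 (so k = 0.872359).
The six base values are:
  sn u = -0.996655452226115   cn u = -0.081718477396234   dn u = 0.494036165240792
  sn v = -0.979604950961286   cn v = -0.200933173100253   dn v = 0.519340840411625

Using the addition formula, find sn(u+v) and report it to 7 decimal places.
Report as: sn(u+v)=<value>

m = k² = 0.761010224881
D = 1 − m·sn²u·sn²v = 0.2745916863045832
sn(u+v) = (sn u·cn v·dn v + sn v·cn u·dn u)/D = 0.1435522867139983/0.2745916863045832 = 0.5227845338142063

sn(u+v)=0.5227845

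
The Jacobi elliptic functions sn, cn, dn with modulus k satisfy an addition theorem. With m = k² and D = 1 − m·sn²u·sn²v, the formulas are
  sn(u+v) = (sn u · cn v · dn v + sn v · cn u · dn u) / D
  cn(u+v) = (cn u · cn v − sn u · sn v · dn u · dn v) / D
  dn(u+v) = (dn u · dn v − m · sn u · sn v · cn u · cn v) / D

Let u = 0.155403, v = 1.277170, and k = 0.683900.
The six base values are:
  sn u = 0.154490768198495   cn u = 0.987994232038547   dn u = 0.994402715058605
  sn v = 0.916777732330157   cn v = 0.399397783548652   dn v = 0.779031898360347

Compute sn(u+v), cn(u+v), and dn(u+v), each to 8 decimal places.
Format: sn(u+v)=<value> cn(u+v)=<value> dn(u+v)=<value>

m = k² = 0.46771921
D = 1 − m·sn²u·sn²v = 0.9906175040603308
sn(u+v) = (sn u·cn v·dn v + sn v·cn u·dn u)/D = 0.9487700684728234/0.9906175040603308 = 0.957756212245409
cn(u+v) = (cn u·cn v − sn u·sn v·dn u·dn v)/D = 0.284883127827524/0.9906175040603308 = 0.2875813587583992
dn(u+v) = (dn u·dn v − m·sn u·sn v·cn u·cn v)/D = 0.748531057295804/0.9906175040603308 = 0.7556206651182058

sn(u+v)=0.95775621 cn(u+v)=0.28758136 dn(u+v)=0.75562067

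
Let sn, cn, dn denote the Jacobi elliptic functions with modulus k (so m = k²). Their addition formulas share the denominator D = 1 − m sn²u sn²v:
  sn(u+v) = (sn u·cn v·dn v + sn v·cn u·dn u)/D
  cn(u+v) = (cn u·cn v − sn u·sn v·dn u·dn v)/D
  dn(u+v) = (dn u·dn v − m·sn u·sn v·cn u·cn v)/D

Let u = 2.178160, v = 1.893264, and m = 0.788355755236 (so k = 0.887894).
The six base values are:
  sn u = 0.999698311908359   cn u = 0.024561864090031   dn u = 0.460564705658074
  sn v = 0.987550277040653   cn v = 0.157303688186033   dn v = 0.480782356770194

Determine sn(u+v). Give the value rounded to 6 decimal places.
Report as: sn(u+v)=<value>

sn(u+v)=0.374662

m = k² = 0.788355755236
D = 1 − m·sn²u·sn²v = 0.2316155093723436
sn(u+v) = (sn u·cn v·dn v + sn v·cn u·dn u)/D = 0.08677751397402102/0.2316155093723436 = 0.3746619309267327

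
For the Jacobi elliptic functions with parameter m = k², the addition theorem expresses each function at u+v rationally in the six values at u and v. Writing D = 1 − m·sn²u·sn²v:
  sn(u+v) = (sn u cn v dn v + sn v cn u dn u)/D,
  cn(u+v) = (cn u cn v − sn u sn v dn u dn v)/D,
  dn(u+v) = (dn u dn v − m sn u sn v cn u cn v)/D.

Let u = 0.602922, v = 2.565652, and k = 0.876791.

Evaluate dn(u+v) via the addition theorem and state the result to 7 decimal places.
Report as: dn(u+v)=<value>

sn u = 0.5455722923978089, cn u = 0.8380637647385787, dn u = 0.8781677096039979
sn v = 0.9832812926492553, cn v = -0.1820931067503918, dn v = 0.5066834225136587
m = k² = 0.768762457681
D = 1 − m·sn²u·sn²v = 0.7787657656290794
dn(u+v) = (dn u·dn v − m·sn u·sn v·cn u·cn v)/D = 0.5078881049419158/0.7787657656290794 = 0.6521705593101524

dn(u+v)=0.6521706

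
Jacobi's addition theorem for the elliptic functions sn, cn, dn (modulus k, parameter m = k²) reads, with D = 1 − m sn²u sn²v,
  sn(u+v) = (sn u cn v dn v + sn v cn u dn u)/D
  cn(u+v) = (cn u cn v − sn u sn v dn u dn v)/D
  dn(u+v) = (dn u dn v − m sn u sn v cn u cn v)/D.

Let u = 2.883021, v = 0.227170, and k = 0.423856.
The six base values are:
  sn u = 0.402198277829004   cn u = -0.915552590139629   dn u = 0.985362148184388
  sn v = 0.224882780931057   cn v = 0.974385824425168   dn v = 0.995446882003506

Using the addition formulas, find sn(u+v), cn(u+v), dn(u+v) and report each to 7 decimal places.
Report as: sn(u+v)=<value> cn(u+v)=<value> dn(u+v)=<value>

m = k² = 0.179653908736
D = 1 − m·sn²u·sn²v = 0.9985302973058963
sn(u+v) = (sn u·cn v·dn v + sn v·cn u·dn u)/D = 0.1872337546367466/0.9985302973058963 = 0.1875093376154096
cn(u+v) = (cn u·cn v − sn u·sn v·dn u·dn v)/D = -0.9808191860696998/0.9985302973058963 = -0.9822628203831347
dn(u+v) = (dn u·dn v − m·sn u·sn v·cn u·cn v)/D = 0.9953716497777701/0.9985302973058963 = 0.996836703366289

sn(u+v)=0.1875093 cn(u+v)=-0.9822628 dn(u+v)=0.9968367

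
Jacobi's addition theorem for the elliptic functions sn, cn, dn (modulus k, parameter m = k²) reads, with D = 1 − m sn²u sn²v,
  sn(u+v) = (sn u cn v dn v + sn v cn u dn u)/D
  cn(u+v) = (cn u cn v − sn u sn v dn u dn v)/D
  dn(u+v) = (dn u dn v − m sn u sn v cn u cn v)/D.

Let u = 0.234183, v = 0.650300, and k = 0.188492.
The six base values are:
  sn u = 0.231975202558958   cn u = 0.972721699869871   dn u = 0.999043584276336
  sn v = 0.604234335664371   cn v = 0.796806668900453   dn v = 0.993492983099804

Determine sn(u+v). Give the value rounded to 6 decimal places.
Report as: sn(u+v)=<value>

sn(u+v)=0.771365

m = k² = 0.035529234064
D = 1 − m·sn²u·sn²v = 0.9993019608656689
sn(u+v) = (sn u·cn v·dn v + sn v·cn u·dn u)/D = 0.7708263503903836/0.9993019608656689 = 0.7713647932028844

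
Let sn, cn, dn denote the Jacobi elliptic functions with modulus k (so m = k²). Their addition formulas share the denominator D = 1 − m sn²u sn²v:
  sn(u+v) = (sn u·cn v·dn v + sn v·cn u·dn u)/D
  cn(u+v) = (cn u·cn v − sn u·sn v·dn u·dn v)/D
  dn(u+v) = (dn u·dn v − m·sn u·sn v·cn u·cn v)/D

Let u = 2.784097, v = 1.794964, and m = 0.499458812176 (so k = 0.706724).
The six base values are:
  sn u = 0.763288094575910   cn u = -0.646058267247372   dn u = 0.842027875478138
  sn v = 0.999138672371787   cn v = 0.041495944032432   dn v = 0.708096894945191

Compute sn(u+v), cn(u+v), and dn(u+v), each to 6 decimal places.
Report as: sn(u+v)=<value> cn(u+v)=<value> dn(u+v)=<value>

m = k² = 0.499458812176
D = 1 − m·sn²u·sn²v = 0.7095120010301897
sn(u+v) = (sn u·cn v·dn v + sn v·cn u·dn u)/D = -0.5211027008703899/0.7095120010301897 = -0.7344522715806987
cn(u+v) = (cn u·cn v − sn u·sn v·dn u·dn v)/D = -0.4815176577774161/0.7095120010301897 = -0.6786603427119869
dn(u+v) = (dn u·dn v − m·sn u·sn v·cn u·cn v)/D = 0.606448864838033/0.7095120010301897 = 0.8547408133442251

sn(u+v)=-0.734452 cn(u+v)=-0.678660 dn(u+v)=0.854741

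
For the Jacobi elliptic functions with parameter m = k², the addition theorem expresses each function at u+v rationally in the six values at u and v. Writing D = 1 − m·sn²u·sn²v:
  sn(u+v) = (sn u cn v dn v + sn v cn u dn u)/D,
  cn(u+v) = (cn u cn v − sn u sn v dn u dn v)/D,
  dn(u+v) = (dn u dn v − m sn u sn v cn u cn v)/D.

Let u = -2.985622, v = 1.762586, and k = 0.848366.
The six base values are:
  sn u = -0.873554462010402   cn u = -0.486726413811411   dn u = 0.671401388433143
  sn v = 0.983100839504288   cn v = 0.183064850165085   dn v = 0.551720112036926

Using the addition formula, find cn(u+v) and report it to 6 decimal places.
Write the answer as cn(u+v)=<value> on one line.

m = k² = 0.719724869956
D = 1 − m·sn²u·sn²v = 0.4691856969897006
cn(u+v) = (cn u·cn v − sn u·sn v·dn u·dn v)/D = 0.2290161324398728/0.4691856969897006 = 0.488114053581007

cn(u+v)=0.488114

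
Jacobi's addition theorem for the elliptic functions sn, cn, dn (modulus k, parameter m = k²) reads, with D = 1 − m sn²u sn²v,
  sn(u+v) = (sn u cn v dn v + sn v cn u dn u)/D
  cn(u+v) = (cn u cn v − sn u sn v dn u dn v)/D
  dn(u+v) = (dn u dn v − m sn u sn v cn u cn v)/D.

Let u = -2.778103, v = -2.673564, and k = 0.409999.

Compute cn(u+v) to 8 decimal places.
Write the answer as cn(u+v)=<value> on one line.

sn u = -0.4848201718465767, cn u = -0.8746138582086702, dn u = 0.9800449923571996
sn v = -0.5713959151064039, cn v = -0.8206745446275979, dn v = 0.9721711502469845
m = k² = 0.168099180001
D = 1 − m·sn²u·sn²v = 0.9870996581231367
cn(u+v) = (cn u·cn v − sn u·sn v·dn u·dn v)/D = 0.4538325135907406/0.9870996581231367 = 0.459763621490513

cn(u+v)=0.45976362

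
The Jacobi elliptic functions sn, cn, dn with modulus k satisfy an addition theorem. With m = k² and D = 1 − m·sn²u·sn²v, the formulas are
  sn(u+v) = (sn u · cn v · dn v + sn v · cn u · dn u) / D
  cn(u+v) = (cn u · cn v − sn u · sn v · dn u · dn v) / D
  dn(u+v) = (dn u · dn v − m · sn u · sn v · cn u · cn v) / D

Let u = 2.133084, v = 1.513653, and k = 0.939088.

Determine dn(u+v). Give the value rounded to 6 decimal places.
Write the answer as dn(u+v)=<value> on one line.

sn u = 0.9917404925790206, cn u = 0.1282606540569692, dn u = 0.3641722928232143
sn v = 0.9255821672494189, cn v = 0.3785467628574689, dn v = 0.4944552154005568
m = k² = 0.881886271744
D = 1 − m·sn²u·sn²v = 0.2569147669142989
dn(u+v) = (dn u·dn v − m·sn u·sn v·cn u·cn v)/D = 0.1407627227655252/0.2569147669142989 = 0.5478965824198054

dn(u+v)=0.547897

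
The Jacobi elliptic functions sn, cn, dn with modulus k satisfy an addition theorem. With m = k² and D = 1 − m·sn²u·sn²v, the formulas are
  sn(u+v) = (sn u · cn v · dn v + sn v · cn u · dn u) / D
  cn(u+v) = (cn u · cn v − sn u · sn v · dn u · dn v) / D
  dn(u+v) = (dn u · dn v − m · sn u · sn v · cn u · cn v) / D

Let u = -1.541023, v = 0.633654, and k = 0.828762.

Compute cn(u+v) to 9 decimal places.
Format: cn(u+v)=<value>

cn(u+v)=0.670661189

sn u = -0.9561850966755079, cn u = 0.2927628065442219, dn u = 0.6099370448153466
sn v = 0.5704332873670751, cn v = 0.8213439381060725, dn v = 0.8811947528401576
m = k² = 0.686846452644
D = 1 − m·sn²u·sn²v = 0.7956600317095141
cn(u+v) = (cn u·cn v − sn u·sn v·dn u·dn v)/D = 0.5336183028230092/0.7956600317095141 = 0.6706611888955946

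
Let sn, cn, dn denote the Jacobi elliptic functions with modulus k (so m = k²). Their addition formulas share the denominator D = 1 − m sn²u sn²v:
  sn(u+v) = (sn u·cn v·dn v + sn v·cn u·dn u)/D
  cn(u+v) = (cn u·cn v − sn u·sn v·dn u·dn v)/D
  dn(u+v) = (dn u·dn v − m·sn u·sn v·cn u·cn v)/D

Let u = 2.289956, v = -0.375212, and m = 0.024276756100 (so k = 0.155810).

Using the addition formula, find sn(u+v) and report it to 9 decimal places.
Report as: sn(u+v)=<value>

sn u = 0.7634728994066626, cn u = -0.6458398655019556, dn u = 0.9928994413139375
sn v = -0.3662764719164086, cn v = 0.930506069899852, dn v = 0.9983702058537271
m = k² = 0.0242767561
D = 1 − m·sn²u·sn²v = 0.9981015640420208
sn(u+v) = (sn u·cn v·dn v + sn v·cn u·dn u)/D = 0.9441346029636426/0.9981015640420208 = 0.945930391232103

sn(u+v)=0.945930391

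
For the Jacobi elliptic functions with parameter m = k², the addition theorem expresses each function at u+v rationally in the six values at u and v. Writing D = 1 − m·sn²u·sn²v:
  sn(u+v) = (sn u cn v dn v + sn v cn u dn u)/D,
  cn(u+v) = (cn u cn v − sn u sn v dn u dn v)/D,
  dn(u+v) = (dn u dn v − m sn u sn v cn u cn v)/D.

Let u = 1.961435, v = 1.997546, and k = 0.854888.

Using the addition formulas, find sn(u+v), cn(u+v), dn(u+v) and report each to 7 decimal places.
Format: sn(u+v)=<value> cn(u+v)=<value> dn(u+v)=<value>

sn(u+v)=0.2813335 cn(u+v)=-0.9596101 dn(u+v)=0.9706470

sn u = 0.9964442028105922, cn u = 0.08425527096368155, dn u = 0.5237887535816663
sn v = 0.9978570956436998, cn v = 0.06543100697314756, dn v = 0.5218192828842628
m = k² = 0.730833492544
D = 1 − m·sn²u·sn²v = 0.2774613033142472
sn(u+v) = (sn u·cn v·dn v + sn v·cn u·dn u)/D = 0.07805914776492867/0.2774613033142472 = 0.2813334574317934
cn(u+v) = (cn u·cn v − sn u·sn v·dn u·dn v)/D = -0.2662546605921738/0.2774613033142472 = -0.9596100696269674
dn(u+v) = (dn u·dn v − m·sn u·sn v·cn u·cn v)/D = 0.2693169840044702/0.2774613033142472 = 0.9706470083846147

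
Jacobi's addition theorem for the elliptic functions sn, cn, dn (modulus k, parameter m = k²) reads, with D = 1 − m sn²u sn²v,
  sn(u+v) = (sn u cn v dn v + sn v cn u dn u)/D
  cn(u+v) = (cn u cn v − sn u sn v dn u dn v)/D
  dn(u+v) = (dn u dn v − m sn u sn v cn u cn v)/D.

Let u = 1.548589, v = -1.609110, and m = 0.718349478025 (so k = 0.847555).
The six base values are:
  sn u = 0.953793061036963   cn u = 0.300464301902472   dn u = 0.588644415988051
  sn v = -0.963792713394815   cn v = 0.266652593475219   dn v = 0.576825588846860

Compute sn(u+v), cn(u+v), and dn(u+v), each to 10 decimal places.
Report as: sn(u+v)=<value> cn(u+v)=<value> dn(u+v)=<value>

m = k² = 0.718349478025
D = 1 − m·sn²u·sn²v = 0.3929682948635252
sn(u+v) = (sn u·cn v·dn v + sn v·cn u·dn u)/D = -0.02375791688840248/0.3929682948635252 = -0.0604575921236939
cn(u+v) = (cn u·cn v − sn u·sn v·dn u·dn v)/D = 0.3922494641845547/0.3929682948635252 = 0.9981707667301247
dn(u+v) = (dn u·dn v − m·sn u·sn v·cn u·cn v)/D = 0.3924520564139943/0.3929682948635252 = 0.9986863101774911

sn(u+v)=-0.0604575921 cn(u+v)=0.9981707667 dn(u+v)=0.9986863102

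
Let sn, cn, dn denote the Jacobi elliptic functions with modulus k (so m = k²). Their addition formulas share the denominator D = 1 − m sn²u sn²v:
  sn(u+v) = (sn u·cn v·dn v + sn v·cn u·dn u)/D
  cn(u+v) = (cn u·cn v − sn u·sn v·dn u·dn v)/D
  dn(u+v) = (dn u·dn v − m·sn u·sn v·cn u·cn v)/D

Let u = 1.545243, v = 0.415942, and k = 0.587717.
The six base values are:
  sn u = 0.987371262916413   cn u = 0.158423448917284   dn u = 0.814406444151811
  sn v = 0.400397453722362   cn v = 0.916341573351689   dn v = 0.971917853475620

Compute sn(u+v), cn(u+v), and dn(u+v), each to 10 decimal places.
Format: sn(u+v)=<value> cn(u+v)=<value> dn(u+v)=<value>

m = k² = 0.345411272089
D = 1 − m·sn²u·sn²v = 0.946014132274385
sn(u+v) = (sn u·cn v·dn v + sn v·cn u·dn u)/D = 0.9310211824522948/0.946014132274385 = 0.9841514525940067
cn(u+v) = (cn u·cn v − sn u·sn v·dn u·dn v)/D = -0.1677566579542774/0.946014132274385 = -0.1773299702732356
dn(u+v) = (dn u·dn v − m·sn u·sn v·cn u·cn v)/D = 0.7717124432610429/0.946014132274385 = 0.8157514955994473

sn(u+v)=0.9841514526 cn(u+v)=-0.1773299703 dn(u+v)=0.8157514956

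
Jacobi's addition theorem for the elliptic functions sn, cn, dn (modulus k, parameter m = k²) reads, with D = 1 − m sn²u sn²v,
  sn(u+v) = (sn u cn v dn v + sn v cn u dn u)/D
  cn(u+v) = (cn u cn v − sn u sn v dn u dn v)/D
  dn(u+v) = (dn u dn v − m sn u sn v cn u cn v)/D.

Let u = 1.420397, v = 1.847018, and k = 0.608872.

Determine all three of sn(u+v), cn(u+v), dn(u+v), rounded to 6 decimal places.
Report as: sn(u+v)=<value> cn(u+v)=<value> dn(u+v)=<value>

sn(u+v)=0.244637 cn(u+v)=-0.969615 dn(u+v)=0.988844

sn u = 0.9639130777198209, cn u = 0.2662171643615464, dn u = 0.8096596578548155
sn v = 0.9974910440730006, cn v = -0.07079277501380524, dn v = 0.794438682271567
m = k² = 0.370725112384
D = 1 − m·sn²u·sn²v = 0.6572750192378128
sn(u+v) = (sn u·cn v·dn v + sn v·cn u·dn u)/D = 0.1607935328966562/0.6572750192378128 = 0.2446366105365073
cn(u+v) = (cn u·cn v − sn u·sn v·dn u·dn v)/D = -0.6373036095085914/0.6572750192378128 = -0.9696148352749195
dn(u+v) = (dn u·dn v − m·sn u·sn v·cn u·cn v)/D = 0.6499427022210144/0.6572750192378128 = 0.9888443698570789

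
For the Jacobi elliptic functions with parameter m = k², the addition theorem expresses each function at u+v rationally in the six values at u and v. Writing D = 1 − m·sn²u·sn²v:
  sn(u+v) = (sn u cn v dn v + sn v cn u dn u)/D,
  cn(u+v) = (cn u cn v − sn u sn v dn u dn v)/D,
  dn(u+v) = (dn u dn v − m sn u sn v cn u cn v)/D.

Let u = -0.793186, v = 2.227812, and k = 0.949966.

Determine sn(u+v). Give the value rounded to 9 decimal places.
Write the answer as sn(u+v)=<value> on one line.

sn(u+v)=0.906806639

sn u = -0.6653929947576362, cn u = 0.7464932434573432, dn u = 0.7748862353142691
sn v = 0.9933637016153304, cn v = 0.1150154611914799, dn v = 0.3309116443510519
m = k² = 0.902435401156
D = 1 − m·sn²u·sn²v = 0.6057341648468064
sn(u+v) = (sn u·cn v·dn v + sn v·cn u·dn u)/D = 0.5492837622716381/0.6057341648468064 = 0.9068066391971717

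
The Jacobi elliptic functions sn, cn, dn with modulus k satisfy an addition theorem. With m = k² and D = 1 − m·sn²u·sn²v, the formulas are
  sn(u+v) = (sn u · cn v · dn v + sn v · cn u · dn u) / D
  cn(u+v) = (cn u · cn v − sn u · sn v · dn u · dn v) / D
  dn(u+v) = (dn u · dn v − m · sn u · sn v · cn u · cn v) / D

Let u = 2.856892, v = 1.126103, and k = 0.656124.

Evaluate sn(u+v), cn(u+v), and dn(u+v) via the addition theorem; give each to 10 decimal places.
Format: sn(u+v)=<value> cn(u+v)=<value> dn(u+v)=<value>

sn(u+v)=-0.3713664353 cn(u+v)=-0.9284863870 dn(u+v)=0.9698601032

sn u = 0.6560993676673114, cn u = -0.7546745124532524, dn u = 0.9025989039733714
sn v = 0.8659122564845729, cn v = 0.500195925682922, dn v = 0.8229279037351663
m = k² = 0.430498703376
D = 1 − m·sn²u·sn²v = 0.8610499012148698
sn(u+v) = (sn u·cn v·dn v + sn v·cn u·dn u)/D = -0.3197650324049107/0.8610499012148698 = -0.3713664352713459
cn(u+v) = (cn u·cn v − sn u·sn v·dn u·dn v)/D = -0.7994731117637562/0.8610499012148698 = -0.928486386951286
dn(u+v) = (dn u·dn v − m·sn u·sn v·cn u·cn v)/D = 0.8350979460311908/0.8610499012148698 = 0.9698601031751319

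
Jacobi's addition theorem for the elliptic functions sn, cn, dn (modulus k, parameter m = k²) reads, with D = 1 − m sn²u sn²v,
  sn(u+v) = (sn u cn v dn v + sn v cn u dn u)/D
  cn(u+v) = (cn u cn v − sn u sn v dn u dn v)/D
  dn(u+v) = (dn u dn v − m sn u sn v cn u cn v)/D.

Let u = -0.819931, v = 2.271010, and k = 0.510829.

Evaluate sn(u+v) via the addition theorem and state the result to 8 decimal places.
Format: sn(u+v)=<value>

sn u = -0.7167087164172098, cn u = 0.6973726520387759, dn u = 0.9305693793089896
sn v = 0.8752046603348858, cn v = -0.4837528320620946, dn v = 0.8944940155475503
m = k² = 0.260946267241
D = 1 − m·sn²u·sn²v = 0.8973271294174156
sn(u+v) = (sn u·cn v·dn v + sn v·cn u·dn u)/D = 0.8780971515652155/0.8973271294174156 = 0.9785697130714357

sn(u+v)=0.97856971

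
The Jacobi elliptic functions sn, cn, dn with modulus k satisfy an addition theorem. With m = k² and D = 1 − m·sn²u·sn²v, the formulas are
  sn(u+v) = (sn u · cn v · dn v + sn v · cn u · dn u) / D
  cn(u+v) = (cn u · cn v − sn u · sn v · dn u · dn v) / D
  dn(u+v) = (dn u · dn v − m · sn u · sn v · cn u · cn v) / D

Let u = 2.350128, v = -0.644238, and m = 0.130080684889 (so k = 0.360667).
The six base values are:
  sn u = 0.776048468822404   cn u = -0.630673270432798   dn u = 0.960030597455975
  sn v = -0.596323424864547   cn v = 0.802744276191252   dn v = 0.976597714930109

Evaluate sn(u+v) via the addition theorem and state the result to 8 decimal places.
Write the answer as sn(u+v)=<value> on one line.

m = k² = 0.130080684889
D = 1 − m·sn²u·sn²v = 0.9721417233426542
sn(u+v) = (sn u·cn v·dn v + sn v·cn u·dn u)/D = 0.9694429228169858/0.9721417233426542 = 0.9972238610267763

sn(u+v)=0.99722386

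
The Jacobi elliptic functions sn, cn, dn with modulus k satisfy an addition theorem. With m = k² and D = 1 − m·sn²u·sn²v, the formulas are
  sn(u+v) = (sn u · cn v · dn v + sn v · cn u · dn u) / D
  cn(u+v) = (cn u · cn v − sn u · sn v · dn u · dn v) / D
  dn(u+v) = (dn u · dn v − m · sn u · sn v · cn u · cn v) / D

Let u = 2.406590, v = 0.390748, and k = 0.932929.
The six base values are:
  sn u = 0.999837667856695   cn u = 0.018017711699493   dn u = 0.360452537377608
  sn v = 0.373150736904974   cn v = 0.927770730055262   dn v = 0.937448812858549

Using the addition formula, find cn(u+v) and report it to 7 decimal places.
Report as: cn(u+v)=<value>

m = k² = 0.870356519041
D = 1 − m·sn²u·sn²v = 0.8788496195113944
cn(u+v) = (cn u·cn v − sn u·sn v·dn u·dn v)/D = -0.1093530255248631/0.8788496195113944 = -0.1244274595984454

cn(u+v)=-0.1244275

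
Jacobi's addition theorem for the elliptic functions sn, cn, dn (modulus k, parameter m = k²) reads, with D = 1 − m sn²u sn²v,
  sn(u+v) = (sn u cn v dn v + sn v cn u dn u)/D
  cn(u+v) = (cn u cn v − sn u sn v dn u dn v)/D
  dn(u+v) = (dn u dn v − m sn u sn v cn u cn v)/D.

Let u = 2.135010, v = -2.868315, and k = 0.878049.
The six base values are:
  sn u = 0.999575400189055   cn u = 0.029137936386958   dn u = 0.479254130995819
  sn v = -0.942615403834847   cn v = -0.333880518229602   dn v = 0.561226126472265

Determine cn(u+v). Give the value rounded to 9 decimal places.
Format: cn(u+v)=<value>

cn(u+v)=0.772283481

m = k² = 0.770970046401
D = 1 − m·sn²u·sn²v = 0.3155563647058062
cn(u+v) = (cn u·cn v − sn u·sn v·dn u·dn v)/D = 0.2436989678713786/0.3155563647058062 = 0.7722834812683294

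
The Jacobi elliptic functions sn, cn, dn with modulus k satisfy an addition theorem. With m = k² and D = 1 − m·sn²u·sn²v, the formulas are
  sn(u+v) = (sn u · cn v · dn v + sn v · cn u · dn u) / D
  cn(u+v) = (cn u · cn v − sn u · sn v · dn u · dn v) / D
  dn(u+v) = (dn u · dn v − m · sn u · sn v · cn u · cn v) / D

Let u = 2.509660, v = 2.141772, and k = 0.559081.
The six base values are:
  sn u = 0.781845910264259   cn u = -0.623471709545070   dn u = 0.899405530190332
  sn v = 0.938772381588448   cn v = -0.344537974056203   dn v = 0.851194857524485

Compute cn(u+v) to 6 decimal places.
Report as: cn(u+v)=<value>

cn(u+v)=-0.417382

m = k² = 0.312571564561
D = 1 − m·sn²u·sn²v = 0.8316115060289406
cn(u+v) = (cn u·cn v − sn u·sn v·dn u·dn v)/D = -0.347099358695592/0.8316115060289406 = -0.4173816213210411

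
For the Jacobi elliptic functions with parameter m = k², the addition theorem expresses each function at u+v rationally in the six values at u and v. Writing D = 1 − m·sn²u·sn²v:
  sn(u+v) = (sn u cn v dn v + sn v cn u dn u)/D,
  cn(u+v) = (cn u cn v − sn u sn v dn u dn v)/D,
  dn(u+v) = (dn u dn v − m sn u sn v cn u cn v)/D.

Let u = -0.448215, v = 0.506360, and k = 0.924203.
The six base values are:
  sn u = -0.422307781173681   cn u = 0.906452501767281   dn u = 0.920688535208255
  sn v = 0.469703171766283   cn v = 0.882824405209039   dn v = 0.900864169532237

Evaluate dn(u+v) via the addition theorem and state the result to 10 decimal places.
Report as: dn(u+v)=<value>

dn(u+v)=0.9985580975

m = k² = 0.854151185209
D = 1 − m·sn²u·sn²v = 0.9663922141949673
dn(u+v) = (dn u·dn v − m·sn u·sn v·cn u·cn v)/D = 0.9649987708082802/0.9663922141949673 = 0.9985580974616524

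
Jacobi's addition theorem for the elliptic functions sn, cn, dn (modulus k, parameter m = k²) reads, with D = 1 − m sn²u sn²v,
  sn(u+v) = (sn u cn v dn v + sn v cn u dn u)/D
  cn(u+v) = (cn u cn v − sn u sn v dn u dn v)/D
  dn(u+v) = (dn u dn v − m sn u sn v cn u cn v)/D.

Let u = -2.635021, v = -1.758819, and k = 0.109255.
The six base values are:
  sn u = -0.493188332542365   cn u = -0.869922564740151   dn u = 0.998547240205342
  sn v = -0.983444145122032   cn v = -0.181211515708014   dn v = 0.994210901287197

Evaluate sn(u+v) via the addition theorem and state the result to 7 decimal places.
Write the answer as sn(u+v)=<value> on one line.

sn(u+v)=0.9457872

m = k² = 0.011936655025
D = 1 − m·sn²u·sn²v = 0.9971919319466341
sn(u+v) = (sn u·cn v·dn v + sn v·cn u·dn u)/D = 0.9431314129584674/0.9971919319466341 = 0.9457872479146174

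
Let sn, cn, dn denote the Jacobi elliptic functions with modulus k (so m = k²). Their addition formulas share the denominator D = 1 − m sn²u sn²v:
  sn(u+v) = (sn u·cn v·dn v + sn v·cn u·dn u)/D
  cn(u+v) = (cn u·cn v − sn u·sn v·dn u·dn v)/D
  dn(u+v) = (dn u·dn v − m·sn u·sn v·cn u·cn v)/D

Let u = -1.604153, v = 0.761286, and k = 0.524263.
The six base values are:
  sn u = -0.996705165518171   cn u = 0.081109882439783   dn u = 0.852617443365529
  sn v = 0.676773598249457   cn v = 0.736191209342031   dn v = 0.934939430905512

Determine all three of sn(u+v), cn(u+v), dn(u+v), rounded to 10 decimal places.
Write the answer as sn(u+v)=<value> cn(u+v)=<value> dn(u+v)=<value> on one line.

sn(u+v)=-0.7305914350 cn(u+v)=0.6828148761 dn(u+v)=0.9237391967

m = k² = 0.274851693169
D = 1 − m·sn²u·sn²v = 0.8749399347905977
sn(u+v) = (sn u·cn v·dn v + sn v·cn u·dn u)/D = -0.6392236225352133/0.8749399347905977 = -0.7305914350431391
cn(u+v) = (cn u·cn v − sn u·sn v·dn u·dn v)/D = 0.5974220031806114/0.8749399347905977 = 0.6828148761132893
dn(u+v) = (dn u·dn v − m·sn u·sn v·cn u·cn v)/D = 0.8082163124961944/0.8749399347905977 = 0.9237391966679719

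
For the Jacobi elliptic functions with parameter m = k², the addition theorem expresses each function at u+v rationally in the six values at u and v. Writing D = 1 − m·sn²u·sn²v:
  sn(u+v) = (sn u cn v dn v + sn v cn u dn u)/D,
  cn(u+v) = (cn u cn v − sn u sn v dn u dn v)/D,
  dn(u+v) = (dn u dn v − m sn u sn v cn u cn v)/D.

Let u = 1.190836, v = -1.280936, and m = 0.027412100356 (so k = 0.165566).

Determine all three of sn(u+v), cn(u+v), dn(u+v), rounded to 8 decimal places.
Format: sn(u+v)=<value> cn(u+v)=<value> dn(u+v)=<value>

sn(u+v)=-0.08997482 cn(u+v)=0.99594404 dn(u+v)=0.99988904

sn u = 0.9265124860880296, cn u = 0.376264020500205, dn u = 0.988164337115436
sn v = -0.9562879666954924, cn v = 0.2924266143041716, dn v = 0.9873864489063618
m = k² = 0.027412100356
D = 1 − m·sn²u·sn²v = 0.9784809919587467
sn(u+v) = (sn u·cn v·dn v + sn v·cn u·dn u)/D = -0.0880386524239975/0.9784809919587467 = -0.08997482132765769
cn(u+v) = (cn u·cn v − sn u·sn v·dn u·dn v)/D = 0.9745123125460958/0.9784809919587467 = 0.9959440403592242
dn(u+v) = (dn u·dn v − m·sn u·sn v·cn u·cn v)/D = 0.9783724167200832/0.9784809919587467 = 0.9998890369464958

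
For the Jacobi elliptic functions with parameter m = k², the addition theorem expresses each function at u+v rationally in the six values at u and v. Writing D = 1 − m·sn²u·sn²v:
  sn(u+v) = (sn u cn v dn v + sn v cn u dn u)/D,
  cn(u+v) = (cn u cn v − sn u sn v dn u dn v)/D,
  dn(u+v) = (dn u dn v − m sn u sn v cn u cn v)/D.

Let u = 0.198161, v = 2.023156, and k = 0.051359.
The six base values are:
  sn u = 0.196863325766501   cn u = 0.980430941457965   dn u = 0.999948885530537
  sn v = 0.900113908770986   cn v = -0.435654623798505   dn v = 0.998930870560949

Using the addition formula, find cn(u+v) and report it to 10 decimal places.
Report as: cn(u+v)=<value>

cn(u+v)=-0.6041802345

m = k² = 0.002637746881
D = 1 − m·sn²u·sn²v = 0.9999171757143668
cn(u+v) = (cn u·cn v − sn u·sn v·dn u·dn v)/D = -0.6041301937260021/0.9999171757143668 = -0.6041802345223201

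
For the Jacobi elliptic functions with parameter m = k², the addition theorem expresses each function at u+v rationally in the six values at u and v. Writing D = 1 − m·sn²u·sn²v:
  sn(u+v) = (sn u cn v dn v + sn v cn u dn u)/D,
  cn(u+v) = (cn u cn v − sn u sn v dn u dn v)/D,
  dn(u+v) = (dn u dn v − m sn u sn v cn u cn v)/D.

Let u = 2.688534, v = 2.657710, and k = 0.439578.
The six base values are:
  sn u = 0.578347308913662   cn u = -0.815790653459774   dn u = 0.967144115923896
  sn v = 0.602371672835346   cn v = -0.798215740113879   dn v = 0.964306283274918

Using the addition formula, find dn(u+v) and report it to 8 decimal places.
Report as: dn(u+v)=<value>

m = k² = 0.193228818084
D = 1 − m·sn²u·sn²v = 0.9765480793145913
dn(u+v) = (dn u·dn v − m·sn u·sn v·cn u·cn v)/D = 0.8887878289747326/0.9765480793145913 = 0.9101321765934404

dn(u+v)=0.91013218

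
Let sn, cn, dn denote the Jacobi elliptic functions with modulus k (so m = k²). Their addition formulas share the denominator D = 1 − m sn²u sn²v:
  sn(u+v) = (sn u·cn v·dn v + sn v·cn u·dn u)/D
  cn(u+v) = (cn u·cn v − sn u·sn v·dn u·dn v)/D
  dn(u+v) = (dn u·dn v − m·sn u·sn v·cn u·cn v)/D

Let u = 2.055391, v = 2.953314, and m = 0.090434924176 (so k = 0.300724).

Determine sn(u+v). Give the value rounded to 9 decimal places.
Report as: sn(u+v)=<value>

sn u = 0.9099244233269569, cn u = -0.4147740877069167, dn u = 0.9618332901579006
sn v = 0.2598745096008753, cn v = -0.9656423971945849, dn v = 0.9969415725273007
m = k² = 0.090434924176
D = 1 − m·sn²u·sn²v = 0.9949432184984924
sn(u+v) = (sn u·cn v·dn v + sn v·cn u·dn u)/D = -0.9796495316615158/0.9949432184984924 = -0.9846285832672371

sn(u+v)=-0.984628583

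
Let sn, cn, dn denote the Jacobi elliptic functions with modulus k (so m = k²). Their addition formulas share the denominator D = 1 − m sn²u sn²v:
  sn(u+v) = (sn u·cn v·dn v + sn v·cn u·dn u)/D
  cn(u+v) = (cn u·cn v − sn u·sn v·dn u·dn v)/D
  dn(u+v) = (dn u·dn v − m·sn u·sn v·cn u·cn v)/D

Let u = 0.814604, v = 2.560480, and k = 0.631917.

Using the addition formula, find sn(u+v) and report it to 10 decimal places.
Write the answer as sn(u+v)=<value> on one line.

sn(u+v)=0.1776833278

sn u = 0.7056346990903432, cn u = 0.7085758050058446, dn u = 0.8950815075022273
sn v = 0.8077786701903352, cn v = -0.5894858946450997, dn v = 0.8599079851491818
m = k² = 0.399319094889
D = 1 − m·sn²u·sn²v = 0.8702627470272781
sn(u+v) = (sn u·cn v·dn v + sn v·cn u·dn u)/D = 0.1546311809180113/0.8702627470272781 = 0.1776833277607417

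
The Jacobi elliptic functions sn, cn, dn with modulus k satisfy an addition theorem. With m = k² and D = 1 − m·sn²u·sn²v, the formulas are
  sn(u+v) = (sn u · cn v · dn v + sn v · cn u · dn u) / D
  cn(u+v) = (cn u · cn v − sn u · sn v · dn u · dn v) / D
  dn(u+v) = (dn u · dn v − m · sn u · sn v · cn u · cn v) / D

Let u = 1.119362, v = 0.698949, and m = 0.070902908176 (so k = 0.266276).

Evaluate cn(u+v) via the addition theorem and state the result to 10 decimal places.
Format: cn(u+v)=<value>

sn u = 0.8941301142299064, cn u = 0.4478072563360431, dn u = 0.9712442262002263
sn v = 0.6406113924735025, cn v = 0.7678652510910753, dn v = 0.9853439272365295
m = k² = 0.070902908176
D = 1 − m·sn²u·sn²v = 0.9767375845027239
cn(u+v) = (cn u·cn v − sn u·sn v·dn u·dn v)/D = -0.2043098377579521/0.9767375845027239 = -0.2091757714657517

cn(u+v)=-0.2091757715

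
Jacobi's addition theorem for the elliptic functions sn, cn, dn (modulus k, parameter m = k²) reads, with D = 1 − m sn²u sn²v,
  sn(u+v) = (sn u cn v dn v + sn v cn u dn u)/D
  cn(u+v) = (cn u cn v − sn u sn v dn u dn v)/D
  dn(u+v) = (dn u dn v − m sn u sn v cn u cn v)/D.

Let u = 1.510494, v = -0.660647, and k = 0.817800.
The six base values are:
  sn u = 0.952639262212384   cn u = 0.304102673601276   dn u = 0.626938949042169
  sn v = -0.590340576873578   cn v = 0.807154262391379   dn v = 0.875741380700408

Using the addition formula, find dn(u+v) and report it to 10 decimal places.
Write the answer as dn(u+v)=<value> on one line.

m = k² = 0.66879684
D = 1 − m·sn²u·sn²v = 0.7884775654761333
dn(u+v) = (dn u·dn v − m·sn u·sn v·cn u·cn v)/D = 0.6413577225195783/0.7884775654761333 = 0.8134127724132334

dn(u+v)=0.8134127724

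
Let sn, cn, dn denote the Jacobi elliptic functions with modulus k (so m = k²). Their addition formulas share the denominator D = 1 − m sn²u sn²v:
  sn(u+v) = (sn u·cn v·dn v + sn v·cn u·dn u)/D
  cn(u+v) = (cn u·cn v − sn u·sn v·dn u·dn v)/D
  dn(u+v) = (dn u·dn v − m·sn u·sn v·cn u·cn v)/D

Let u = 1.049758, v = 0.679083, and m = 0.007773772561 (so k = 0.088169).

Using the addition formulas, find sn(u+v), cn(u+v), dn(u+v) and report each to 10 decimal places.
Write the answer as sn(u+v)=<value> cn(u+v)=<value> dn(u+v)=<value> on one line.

sn u = 0.866704323358628, cn u = 0.4988222287262896, dn u = 0.9970759878948998
sn v = 0.6277918611488176, cn v = 0.7783812556037714, dn v = 0.9984669150171107
m = k² = 0.007773772561
D = 1 − m·sn²u·sn²v = 0.9976985310590704
sn(u+v) = (sn u·cn v·dn v + sn v·cn u·dn u)/D = 0.9858330017053546/0.9976985310590704 = 0.9881070995051777
cn(u+v) = (cn u·cn v − sn u·sn v·dn u·dn v)/D = -0.1534133358806766/0.9976985310590704 = -0.1537672263763146
dn(u+v) = (dn u·dn v − m·sn u·sn v·cn u·cn v)/D = 0.9939050699818603/0.9976985310590704 = 0.9961977882505417

sn(u+v)=0.9881070995 cn(u+v)=-0.1537672264 dn(u+v)=0.9961977883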